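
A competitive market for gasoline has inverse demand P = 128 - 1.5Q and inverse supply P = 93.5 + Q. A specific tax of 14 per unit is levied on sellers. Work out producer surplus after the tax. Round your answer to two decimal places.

Pre-tax equilibrium: 128 - 1.5Q = 93.5 + Q gives Q* = 13.8, P* = 107.3.
With the tax, sellers need 14 more per unit: 128 - 1.5Q = 93.5 + Q + 14, so Q_t = 8.2. Buyers pay P_b = 115.7; sellers receive P_s = P_b - 14 = 101.7.
PS = (1/2)(Q_t)(P_s - 93.5) = (1/2)(8.2)(8.2) = 33.62.

33.62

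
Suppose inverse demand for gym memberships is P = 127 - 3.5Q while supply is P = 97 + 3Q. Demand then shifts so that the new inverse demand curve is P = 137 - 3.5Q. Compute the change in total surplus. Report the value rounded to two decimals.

53.85

Initial equilibrium: Q_0 = 4.6154, P_0 = 110.8462; CS_0 = (1/2)(4.6154)(16.1538) = 37.2781, PS_0 = (1/2)(4.6154)(13.8462) = 31.9527.
New equilibrium: 137 - 3.5Q = 97 + 3Q gives Q_1 = 6.1538, P_1 = 115.4615; CS_1 = 66.2722, PS_1 = 56.8047.
Change in total surplus = (66.2722 + 56.8047) - (37.2781 + 31.9527) = 53.8462.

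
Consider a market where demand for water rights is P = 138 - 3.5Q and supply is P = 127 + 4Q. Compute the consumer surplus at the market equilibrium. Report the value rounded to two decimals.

3.76

Setting demand equal to supply, 11 = 7.5Q, so Q* = 1.4667 and P* = 132.8667.
The demand choke price is 138, so CS = (1/2)(Q*)(138 - P*) = (1/2)(1.4667)(5.1333) = 3.7644.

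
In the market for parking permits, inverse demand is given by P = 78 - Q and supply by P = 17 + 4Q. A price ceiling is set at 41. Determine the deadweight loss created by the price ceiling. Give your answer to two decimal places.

Free-market equilibrium: 78 - Q = 17 + 4Q gives Q* = 12.2, P* = 65.8.
At P = 41, sellers supply (41 - 17)/4 = 6 while buyers want more, so the quantity traded is 6 at price 41.
The lost-trades triangle has base Q* - 6 = 6.2 and height equal to the gap between the curves at Q = 6, which is 72 - 41 = 31. DWL = (1/2)(6.2)(31) = 96.1.

96.10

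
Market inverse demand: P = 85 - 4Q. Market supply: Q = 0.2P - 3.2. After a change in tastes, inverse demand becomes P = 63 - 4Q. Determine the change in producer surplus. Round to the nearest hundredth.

-78.77

Rewriting supply in inverse form: P = 16 + 5Q.
Initial equilibrium: Q_0 = 7.6667, P_0 = 54.3333; CS_0 = (1/2)(7.6667)(30.6667) = 117.5556, PS_0 = (1/2)(7.6667)(38.3333) = 146.9444.
New equilibrium: 63 - 4Q = 16 + 5Q gives Q_1 = 5.2222, P_1 = 42.1111; CS_1 = 54.5432, PS_1 = 68.179.
Change in producer surplus = 68.179 - 146.9444 = -78.7654.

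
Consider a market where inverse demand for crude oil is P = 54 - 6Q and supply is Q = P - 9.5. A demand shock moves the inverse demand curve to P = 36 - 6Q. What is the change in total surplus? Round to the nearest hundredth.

Rewriting supply in inverse form: P = 9.5 + Q.
Initial equilibrium: Q_0 = 6.3571, P_0 = 15.8571; CS_0 = (1/2)(6.3571)(38.1429) = 121.2398, PS_0 = (1/2)(6.3571)(6.3571) = 20.2066.
New equilibrium: 36 - 6Q = 9.5 + Q gives Q_1 = 3.7857, P_1 = 13.2857; CS_1 = 42.9949, PS_1 = 7.1658.
Change in total surplus = (42.9949 + 7.1658) - (121.2398 + 20.2066) = -91.2857.

-91.29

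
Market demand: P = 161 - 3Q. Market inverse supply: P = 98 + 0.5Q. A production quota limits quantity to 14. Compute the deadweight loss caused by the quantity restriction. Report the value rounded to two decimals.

Without the quota, 161 - 3Q = 98 + 0.5Q gives Q* = 18.
At Q = 14 the demand price is 161 - 3(14) = 119 and the supply price is 98 + 0.5(14) = 105.
Deadweight loss is the triangle between the curves from 14 to 18: (1/2)(119 - 105)(18 - 14) = 28.

28.00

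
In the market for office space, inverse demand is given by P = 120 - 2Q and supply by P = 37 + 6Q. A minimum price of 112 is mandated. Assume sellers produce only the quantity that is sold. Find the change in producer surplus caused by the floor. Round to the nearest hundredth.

Without the control, 120 - 2Q = 37 + 6Q so Q* = 10.375 and P* = 99.25.
At the floor price 112, quantity demanded is (120 - 112)/2 = 4; demand is the short side, so Q = 4 trades at P = 112.
PS goes from (1/2)(10.375)(62.25) = 322.9219 to 252 (computed as (112 - 37)(4) - (1/2)(6)(4)^2), a change of -70.9219.

-70.92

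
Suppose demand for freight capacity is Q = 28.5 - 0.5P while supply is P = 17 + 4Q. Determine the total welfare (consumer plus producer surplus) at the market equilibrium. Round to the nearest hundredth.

Rewriting demand in inverse form: P = 57 - 2Q.
Setting demand equal to supply, 40 = 6Q, so Q* = 6.6667 and P* = 43.6667.
CS = (1/2)(6.6667)(13.3333) = 44.4444 and PS = (1/2)(6.6667)(26.6667) = 88.8889, so total surplus = 133.3333.

133.33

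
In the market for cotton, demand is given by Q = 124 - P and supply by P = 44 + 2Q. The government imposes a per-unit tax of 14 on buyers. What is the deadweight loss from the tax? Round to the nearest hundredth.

Rewriting demand in inverse form: P = 124 - Q.
Without the tax, 124 - Q = 44 + 2Q so Q* = 26.6667 and P* = 97.3333.
A tax on buyers shifts demand down by 14: (124 - 14) - Q = 44 + 2Q, so Q_t = 22. Buyers pay P_b = 102; sellers receive P_s = P_b - 14 = 88.
The welfare triangle lost has base Q* - Q_t = 4.6667 and height t = 14, so DWL = (1/2)(4.6667)(14) = 32.6667.

32.67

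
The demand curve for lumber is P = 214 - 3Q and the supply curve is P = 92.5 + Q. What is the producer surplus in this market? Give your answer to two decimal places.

Set 214 - 3Q = 92.5 + Q, which gives 121.5 = 4Q, so Q* = 30.375 and P* = 214 - 3(30.375) = 122.875.
Producer surplus is the triangle above supply below P*: (1/2)(30.375)(122.875 - 92.5) = (1/2)(30.375)(30.375) = 461.3203.

461.32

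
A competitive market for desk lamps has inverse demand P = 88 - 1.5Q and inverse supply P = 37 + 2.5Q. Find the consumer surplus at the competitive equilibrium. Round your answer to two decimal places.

121.92

Setting demand equal to supply, 51 = 4Q, so Q* = 12.75 and P* = 68.875.
The demand choke price is 88, so CS = (1/2)(Q*)(88 - P*) = (1/2)(12.75)(19.125) = 121.9219.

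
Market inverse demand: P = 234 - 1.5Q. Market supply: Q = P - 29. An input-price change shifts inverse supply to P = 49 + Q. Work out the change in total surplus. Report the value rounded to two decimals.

Rewriting supply in inverse form: P = 29 + Q.
Initial equilibrium: Q_0 = 82, P_0 = 111; CS_0 = (1/2)(82)(123) = 5043, PS_0 = (1/2)(82)(82) = 3362.
New equilibrium: 234 - 1.5Q = 49 + Q gives Q_1 = 74, P_1 = 123; CS_1 = 4107, PS_1 = 2738.
Change in total surplus = (4107 + 2738) - (5043 + 3362) = -1560.

-1560.00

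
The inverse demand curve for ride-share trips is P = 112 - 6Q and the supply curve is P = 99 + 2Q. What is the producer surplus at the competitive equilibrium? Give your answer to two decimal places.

2.64

Equilibrium: 112 - 6Q = 99 + 2Q, so Q* = 1.625 and P* = 102.25.
PS is the area between P* and the supply curve from 0 to Q*: (1/2)(1.625)(3.25) = 2.6406.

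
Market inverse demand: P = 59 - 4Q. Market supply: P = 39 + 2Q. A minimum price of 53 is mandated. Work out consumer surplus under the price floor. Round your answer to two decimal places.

4.50

Free-market equilibrium: 59 - 4Q = 39 + 2Q gives Q* = 3.3333, P* = 45.6667.
At P = 53, buyers demand (59 - 53)/4 = 1.5 while sellers would supply more, so the quantity traded is 1.5 at price 53.
CS is the triangle under demand above 53: (1/2)(1.5)(59 - 53) = 4.5.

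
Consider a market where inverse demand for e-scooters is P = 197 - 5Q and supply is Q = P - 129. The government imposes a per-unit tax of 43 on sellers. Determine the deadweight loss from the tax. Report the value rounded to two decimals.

Rewriting supply in inverse form: P = 129 + Q.
Pre-tax equilibrium: 197 - 5Q = 129 + Q gives Q* = 11.3333, P* = 140.3333.
A tax on sellers shifts supply up by 43: 197 - 5Q = 129 + Q + 43, so Q_t = 4.1667. Buyers pay P_b = 176.1667; sellers receive P_s = P_b - 43 = 133.1667.
The welfare triangle lost has base Q* - Q_t = 7.1667 and height t = 43, so DWL = (1/2)(7.1667)(43) = 154.0833.

154.08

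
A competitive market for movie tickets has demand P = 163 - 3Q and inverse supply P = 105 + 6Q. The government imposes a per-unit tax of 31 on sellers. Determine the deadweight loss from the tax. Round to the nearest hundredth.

53.39

Without the tax, 163 - 3Q = 105 + 6Q so Q* = 6.4444 and P* = 143.6667.
A tax on sellers shifts supply up by 31: 163 - 3Q = 105 + 6Q + 31, so Q_t = 3. Buyers pay P_b = 154; sellers receive P_s = P_b - 31 = 123.
The welfare triangle lost has base Q* - Q_t = 3.4444 and height t = 31, so DWL = (1/2)(3.4444)(31) = 53.3889.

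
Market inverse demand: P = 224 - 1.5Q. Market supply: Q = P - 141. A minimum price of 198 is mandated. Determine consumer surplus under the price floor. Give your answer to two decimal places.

225.33

Rewriting supply in inverse form: P = 141 + Q.
Without the control, 224 - 1.5Q = 141 + Q so Q* = 33.2 and P* = 174.2.
At P = 198, buyers demand (224 - 198)/1.5 = 17.3333 while sellers would supply more, so the quantity traded is 17.3333 at price 198.
CS is the triangle under demand above 198: (1/2)(17.3333)(224 - 198) = 225.3333.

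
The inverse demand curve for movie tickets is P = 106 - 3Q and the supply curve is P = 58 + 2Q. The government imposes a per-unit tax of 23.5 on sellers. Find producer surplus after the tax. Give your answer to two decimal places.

Pre-tax equilibrium: 106 - 3Q = 58 + 2Q gives Q* = 9.6, P* = 77.2.
With the tax, sellers need 23.5 more per unit: 106 - 3Q = 58 + 2Q + 23.5, so Q_t = 4.9. Buyers pay P_b = 91.3; sellers receive P_s = P_b - 23.5 = 67.8.
Producer surplus is the triangle above supply below P_s: (1/2)(4.9)(67.8 - 58) = 24.01.

24.01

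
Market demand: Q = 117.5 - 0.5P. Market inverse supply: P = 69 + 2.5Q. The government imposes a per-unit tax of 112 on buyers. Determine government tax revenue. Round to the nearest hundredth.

Rewriting demand in inverse form: P = 235 - 2Q.
Without the tax, 235 - 2Q = 69 + 2.5Q so Q* = 36.8889 and P* = 161.2222.
A tax on buyers shifts demand down by 112: (235 - 112) - 2Q = 69 + 2.5Q, so Q_t = 12. Buyers pay P_b = 211; sellers receive P_s = P_b - 112 = 99.
Tax revenue = t x Q_t = 112 x 12 = 1344.

1344.00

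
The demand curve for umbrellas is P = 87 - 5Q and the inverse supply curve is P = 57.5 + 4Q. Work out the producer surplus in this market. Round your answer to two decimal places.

21.49

Setting demand equal to supply, 29.5 = 9Q, so Q* = 3.2778 and P* = 70.6111.
Producer surplus is the triangle above supply below P*: (1/2)(3.2778)(70.6111 - 57.5) = (1/2)(3.2778)(13.1111) = 21.4877.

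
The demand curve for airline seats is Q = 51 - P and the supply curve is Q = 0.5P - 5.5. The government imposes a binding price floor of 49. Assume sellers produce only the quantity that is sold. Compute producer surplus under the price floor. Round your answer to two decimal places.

Rewriting demand in inverse form: P = 51 - Q.
Rewriting supply in inverse form: P = 11 + 2Q.
Free-market equilibrium: 51 - Q = 11 + 2Q gives Q* = 13.3333, P* = 37.6667.
At the floor price 49, quantity demanded is (51 - 49)/1 = 2; demand is the short side, so Q = 2 trades at P = 49.
The supply price at Q = 2 is 15. PS is the trapezoid between 49 and supply over [0, 2]: (1/2)[(49 - 11) + (49 - 15)](2) = 72.

72.00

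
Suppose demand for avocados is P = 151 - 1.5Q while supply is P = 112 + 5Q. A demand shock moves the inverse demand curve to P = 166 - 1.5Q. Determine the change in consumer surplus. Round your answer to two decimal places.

Initial equilibrium: Q_0 = 6, P_0 = 142; CS_0 = (1/2)(6)(9) = 27, PS_0 = (1/2)(6)(30) = 90.
New equilibrium: 166 - 1.5Q = 112 + 5Q gives Q_1 = 8.3077, P_1 = 153.5385; CS_1 = 51.7633, PS_1 = 172.5444.
Change in consumer surplus = 51.7633 - 27 = 24.7633.

24.76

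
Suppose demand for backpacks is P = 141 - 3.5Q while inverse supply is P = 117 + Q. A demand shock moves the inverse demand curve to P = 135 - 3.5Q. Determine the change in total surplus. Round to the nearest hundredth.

Initial equilibrium: Q_0 = 5.3333, P_0 = 122.3333; CS_0 = (1/2)(5.3333)(18.6667) = 49.7778, PS_0 = (1/2)(5.3333)(5.3333) = 14.2222.
New equilibrium: 135 - 3.5Q = 117 + Q gives Q_1 = 4, P_1 = 121; CS_1 = 28, PS_1 = 8.
Change in total surplus = (28 + 8) - (49.7778 + 14.2222) = -28.

-28.00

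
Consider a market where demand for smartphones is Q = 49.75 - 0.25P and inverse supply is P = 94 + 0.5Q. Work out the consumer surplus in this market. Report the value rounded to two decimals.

1088.89

Rewriting demand in inverse form: P = 199 - 4Q.
Setting demand equal to supply, 105 = 4.5Q, so Q* = 23.3333 and P* = 105.6667.
CS is the area between the demand curve and P* from 0 to Q*: (1/2)(23.3333)(93.3333) = 1088.8889.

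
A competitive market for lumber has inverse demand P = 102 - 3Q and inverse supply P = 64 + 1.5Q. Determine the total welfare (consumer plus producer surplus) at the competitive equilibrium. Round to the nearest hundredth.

Equilibrium: 102 - 3Q = 64 + 1.5Q, so Q* = 8.4444 and P* = 76.6667.
Total surplus is the full triangle between the curves from 0 to Q*: (1/2)(8.4444)(102 - 64) = 160.4444.

160.44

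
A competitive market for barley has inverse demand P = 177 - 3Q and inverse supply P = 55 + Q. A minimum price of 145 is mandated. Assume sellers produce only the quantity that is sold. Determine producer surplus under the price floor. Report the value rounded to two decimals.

Without the control, 177 - 3Q = 55 + Q so Q* = 30.5 and P* = 85.5.
At the floor price 145, quantity demanded is (177 - 145)/3 = 10.6667; demand is the short side, so Q = 10.6667 trades at P = 145.
The supply price at Q = 10.6667 is 65.6667. PS is the trapezoid between 145 and supply over [0, 10.6667]: (1/2)[(145 - 55) + (145 - 65.6667)](10.6667) = 903.1111.

903.11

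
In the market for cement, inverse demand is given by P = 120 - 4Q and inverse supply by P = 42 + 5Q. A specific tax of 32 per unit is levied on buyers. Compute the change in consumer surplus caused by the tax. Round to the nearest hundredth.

-97.98

Without the tax, 120 - 4Q = 42 + 5Q so Q* = 8.6667 and P* = 85.3333.
With the tax, buyers' net willingness to pay falls by 32: (120 - 32) - 4Q = 42 + 5Q, so Q_t = 5.1111. Buyers pay P_b = 99.5556; sellers receive P_s = P_b - 32 = 67.5556.
CS falls from (1/2)(8.6667)(34.6667) = 150.2222 to (1/2)(5.1111)(20.4444) = 52.2469, a change of -97.9753.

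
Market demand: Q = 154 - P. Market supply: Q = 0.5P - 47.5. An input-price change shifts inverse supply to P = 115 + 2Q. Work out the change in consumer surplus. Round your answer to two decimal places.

-108.89

Rewriting demand in inverse form: P = 154 - Q.
Rewriting supply in inverse form: P = 95 + 2Q.
Initial equilibrium: Q_0 = 19.6667, P_0 = 134.3333; CS_0 = (1/2)(19.6667)(19.6667) = 193.3889, PS_0 = (1/2)(19.6667)(39.3333) = 386.7778.
New equilibrium: 154 - Q = 115 + 2Q gives Q_1 = 13, P_1 = 141; CS_1 = 84.5, PS_1 = 169.
Change in consumer surplus = 84.5 - 193.3889 = -108.8889.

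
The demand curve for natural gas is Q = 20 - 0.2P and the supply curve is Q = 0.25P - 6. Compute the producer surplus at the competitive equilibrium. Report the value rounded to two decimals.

142.62

Rewriting demand in inverse form: P = 100 - 5Q.
Rewriting supply in inverse form: P = 24 + 4Q.
Equilibrium: 100 - 5Q = 24 + 4Q, so Q* = 8.4444 and P* = 57.7778.
Producer surplus is the triangle above supply below P*: (1/2)(8.4444)(57.7778 - 24) = (1/2)(8.4444)(33.7778) = 142.6173.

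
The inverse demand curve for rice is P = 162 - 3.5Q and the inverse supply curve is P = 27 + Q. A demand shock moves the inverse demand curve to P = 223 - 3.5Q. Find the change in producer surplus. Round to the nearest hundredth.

498.54

Initial equilibrium: Q_0 = 30, P_0 = 57; CS_0 = (1/2)(30)(105) = 1575, PS_0 = (1/2)(30)(30) = 450.
New equilibrium: 223 - 3.5Q = 27 + Q gives Q_1 = 43.5556, P_1 = 70.5556; CS_1 = 3319.9012, PS_1 = 948.5432.
Change in producer surplus = 948.5432 - 450 = 498.5432.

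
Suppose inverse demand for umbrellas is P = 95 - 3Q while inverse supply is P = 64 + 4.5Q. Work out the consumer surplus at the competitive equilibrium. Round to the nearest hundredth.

25.63

Equilibrium: 95 - 3Q = 64 + 4.5Q, so Q* = 4.1333 and P* = 82.6.
CS is the area between the demand curve and P* from 0 to Q*: (1/2)(4.1333)(12.4) = 25.6267.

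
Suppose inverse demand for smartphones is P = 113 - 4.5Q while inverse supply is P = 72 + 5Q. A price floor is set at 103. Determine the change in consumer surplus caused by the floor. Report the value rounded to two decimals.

Free-market equilibrium: 113 - 4.5Q = 72 + 5Q gives Q* = 4.3158, P* = 93.5789.
At P = 103, buyers demand (113 - 103)/4.5 = 2.2222 while sellers would supply more, so the quantity traded is 2.2222 at price 103.
CS goes from (1/2)(4.3158)(19.4211) = 41.9086 to 11.1111 (computed as (113 - 103)(2.2222) - (1/2)(4.5)(2.2222)^2), a change of -30.7975.

-30.80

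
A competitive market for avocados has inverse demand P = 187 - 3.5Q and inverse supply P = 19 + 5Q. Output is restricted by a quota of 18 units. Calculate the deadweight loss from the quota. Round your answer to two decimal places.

13.24

Unrestricted equilibrium: Q* = (187 - 19)/(3.5 + 5) = 19.7647.
At Q = 18 the demand price is 187 - 3.5(18) = 124 and the supply price is 19 + 5(18) = 109.
DWL = (1/2)(gap between curves at 18) x (Q* - 18) = (1/2)(15)(1.7647) = 13.2353.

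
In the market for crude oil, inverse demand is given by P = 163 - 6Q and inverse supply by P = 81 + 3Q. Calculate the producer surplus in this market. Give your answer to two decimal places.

Equilibrium: 163 - 6Q = 81 + 3Q, so Q* = 9.1111 and P* = 108.3333.
PS is the area between P* and the supply curve from 0 to Q*: (1/2)(9.1111)(27.3333) = 124.5185.

124.52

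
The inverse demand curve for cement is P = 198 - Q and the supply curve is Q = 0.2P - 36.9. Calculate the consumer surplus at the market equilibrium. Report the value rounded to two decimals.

2.53

Rewriting supply in inverse form: P = 184.5 + 5Q.
Equilibrium: 198 - Q = 184.5 + 5Q, so Q* = 2.25 and P* = 195.75.
Consumer surplus is the triangle under demand above P*: (1/2)(2.25)(198 - 195.75) = (1/2)(2.25)(2.25) = 2.5312.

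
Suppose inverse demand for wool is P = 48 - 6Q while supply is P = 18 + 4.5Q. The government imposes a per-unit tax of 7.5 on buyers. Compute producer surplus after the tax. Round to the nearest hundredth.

10.33

Pre-tax equilibrium: 48 - 6Q = 18 + 4.5Q gives Q* = 2.8571, P* = 30.8571.
With the tax, buyers' net willingness to pay falls by 7.5: (48 - 7.5) - 6Q = 18 + 4.5Q, so Q_t = 2.1429. Buyers pay P_b = 35.1429; sellers receive P_s = P_b - 7.5 = 27.6429.
PS = (1/2)(Q_t)(P_s - 18) = (1/2)(2.1429)(9.6429) = 10.3316.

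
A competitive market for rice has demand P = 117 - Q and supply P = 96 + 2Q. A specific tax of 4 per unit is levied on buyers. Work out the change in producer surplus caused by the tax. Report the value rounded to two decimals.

Pre-tax equilibrium: 117 - Q = 96 + 2Q gives Q* = 7, P* = 110.
With the tax, buyers' net willingness to pay falls by 4: (117 - 4) - Q = 96 + 2Q, so Q_t = 5.6667. Buyers pay P_b = 111.3333; sellers receive P_s = P_b - 4 = 107.3333.
Producers lose the trapezoid between P_s and P* out to Q_t plus the triangle from Q_t to Q*: change in PS = 32.1111 - 49 = -16.8889.

-16.89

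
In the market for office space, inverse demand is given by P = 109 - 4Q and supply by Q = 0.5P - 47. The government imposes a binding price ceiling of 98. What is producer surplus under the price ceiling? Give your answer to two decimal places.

4.00

Rewriting supply in inverse form: P = 94 + 2Q.
Free-market equilibrium: 109 - 4Q = 94 + 2Q gives Q* = 2.5, P* = 99.
At P = 98, sellers supply (98 - 94)/2 = 2 while buyers want more, so the quantity traded is 2 at price 98.
PS is the triangle above supply below 98: (1/2)(2)(98 - 94) = 4.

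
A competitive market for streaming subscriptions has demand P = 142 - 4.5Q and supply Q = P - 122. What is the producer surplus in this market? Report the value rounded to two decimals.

Rewriting supply in inverse form: P = 122 + Q.
Set 142 - 4.5Q = 122 + Q, which gives 20 = 5.5Q, so Q* = 3.6364 and P* = 142 - 4.5(3.6364) = 125.6364.
Producer surplus is the triangle above supply below P*: (1/2)(3.6364)(125.6364 - 122) = (1/2)(3.6364)(3.6364) = 6.6116.

6.61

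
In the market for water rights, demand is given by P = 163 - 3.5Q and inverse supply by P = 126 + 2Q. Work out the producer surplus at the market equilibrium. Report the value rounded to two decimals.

45.26

Setting demand equal to supply, 37 = 5.5Q, so Q* = 6.7273 and P* = 139.4545.
Producer surplus is the triangle above supply below P*: (1/2)(6.7273)(139.4545 - 126) = (1/2)(6.7273)(13.4545) = 45.2562.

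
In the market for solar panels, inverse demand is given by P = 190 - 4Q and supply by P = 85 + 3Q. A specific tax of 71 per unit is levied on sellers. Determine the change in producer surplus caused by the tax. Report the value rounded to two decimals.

-302.11

Without the tax, 190 - 4Q = 85 + 3Q so Q* = 15 and P* = 130.
A tax on sellers shifts supply up by 71: 190 - 4Q = 85 + 3Q + 71, so Q_t = 4.8571. Buyers pay P_b = 170.5714; sellers receive P_s = P_b - 71 = 99.5714.
PS falls from (1/2)(15)(45) = 337.5 to (1/2)(4.8571)(14.5714) = 35.3878, a change of -302.1122.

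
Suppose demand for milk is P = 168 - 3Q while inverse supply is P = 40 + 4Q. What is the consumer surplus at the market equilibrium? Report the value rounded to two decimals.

501.55

Set 168 - 3Q = 40 + 4Q, which gives 128 = 7Q, so Q* = 18.2857 and P* = 168 - 3(18.2857) = 113.1429.
The demand choke price is 168, so CS = (1/2)(Q*)(168 - P*) = (1/2)(18.2857)(54.8571) = 501.551.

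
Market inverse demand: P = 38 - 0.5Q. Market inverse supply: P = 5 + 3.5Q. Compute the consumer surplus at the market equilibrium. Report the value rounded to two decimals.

17.02

Set 38 - 0.5Q = 5 + 3.5Q, which gives 33 = 4Q, so Q* = 8.25 and P* = 38 - 0.5(8.25) = 33.875.
The demand choke price is 38, so CS = (1/2)(Q*)(38 - P*) = (1/2)(8.25)(4.125) = 17.0156.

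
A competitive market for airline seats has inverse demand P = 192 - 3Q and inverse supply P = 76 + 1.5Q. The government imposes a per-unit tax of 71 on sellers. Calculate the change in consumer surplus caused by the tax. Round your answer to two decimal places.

-846.74

Pre-tax equilibrium: 192 - 3Q = 76 + 1.5Q gives Q* = 25.7778, P* = 114.6667.
A tax on sellers shifts supply up by 71: 192 - 3Q = 76 + 1.5Q + 71, so Q_t = 10. Buyers pay P_b = 162; sellers receive P_s = P_b - 71 = 91.
Consumers lose the trapezoid between P* and P_b out to Q_t plus the triangle from Q_t to Q*: change in CS = 150 - 996.7407 = -846.7407.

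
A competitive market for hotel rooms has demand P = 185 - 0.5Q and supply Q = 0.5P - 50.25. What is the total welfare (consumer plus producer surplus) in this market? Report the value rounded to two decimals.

Rewriting supply in inverse form: P = 100.5 + 2Q.
Equilibrium: 185 - 0.5Q = 100.5 + 2Q, so Q* = 33.8 and P* = 168.1.
Total surplus is the full triangle between the curves from 0 to Q*: (1/2)(33.8)(185 - 100.5) = 1428.05.

1428.05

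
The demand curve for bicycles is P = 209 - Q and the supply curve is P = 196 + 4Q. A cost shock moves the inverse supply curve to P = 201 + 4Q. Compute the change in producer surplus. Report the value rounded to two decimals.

Initial equilibrium: Q_0 = 2.6, P_0 = 206.4; CS_0 = (1/2)(2.6)(2.6) = 3.38, PS_0 = (1/2)(2.6)(10.4) = 13.52.
New equilibrium: 209 - Q = 201 + 4Q gives Q_1 = 1.6, P_1 = 207.4; CS_1 = 1.28, PS_1 = 5.12.
Change in producer surplus = 5.12 - 13.52 = -8.4.

-8.40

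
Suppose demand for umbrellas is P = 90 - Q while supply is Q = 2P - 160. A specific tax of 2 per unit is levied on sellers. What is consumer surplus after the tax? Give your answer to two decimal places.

Rewriting supply in inverse form: P = 80 + 0.5Q.
Without the tax, 90 - Q = 80 + 0.5Q so Q* = 6.6667 and P* = 83.3333.
With the tax, sellers need 2 more per unit: 90 - Q = 80 + 0.5Q + 2, so Q_t = 5.3333. Buyers pay P_b = 84.6667; sellers receive P_s = P_b - 2 = 82.6667.
Consumer surplus is the triangle under demand above P_b: (1/2)(5.3333)(90 - 84.6667) = 14.2222.

14.22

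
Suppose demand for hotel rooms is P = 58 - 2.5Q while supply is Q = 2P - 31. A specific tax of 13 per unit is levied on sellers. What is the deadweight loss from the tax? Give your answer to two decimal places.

28.17

Rewriting supply in inverse form: P = 15.5 + 0.5Q.
Pre-tax equilibrium: 58 - 2.5Q = 15.5 + 0.5Q gives Q* = 14.1667, P* = 22.5833.
A tax on sellers shifts supply up by 13: 58 - 2.5Q = 15.5 + 0.5Q + 13, so Q_t = 9.8333. Buyers pay P_b = 33.4167; sellers receive P_s = P_b - 13 = 20.4167.
The welfare triangle lost has base Q* - Q_t = 4.3333 and height t = 13, so DWL = (1/2)(4.3333)(13) = 28.1667.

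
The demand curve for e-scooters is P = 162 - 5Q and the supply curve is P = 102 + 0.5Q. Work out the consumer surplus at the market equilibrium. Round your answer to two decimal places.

Set 162 - 5Q = 102 + 0.5Q, which gives 60 = 5.5Q, so Q* = 10.9091 and P* = 162 - 5(10.9091) = 107.4545.
CS is the area between the demand curve and P* from 0 to Q*: (1/2)(10.9091)(54.5455) = 297.5207.

297.52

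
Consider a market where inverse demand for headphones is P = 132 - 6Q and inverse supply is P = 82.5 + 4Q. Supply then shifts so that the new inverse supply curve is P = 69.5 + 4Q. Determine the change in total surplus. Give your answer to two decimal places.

Initial equilibrium: Q_0 = 4.95, P_0 = 102.3; CS_0 = (1/2)(4.95)(29.7) = 73.5075, PS_0 = (1/2)(4.95)(19.8) = 49.005.
New equilibrium: 132 - 6Q = 69.5 + 4Q gives Q_1 = 6.25, P_1 = 94.5; CS_1 = 117.1875, PS_1 = 78.125.
Change in total surplus = (117.1875 + 78.125) - (73.5075 + 49.005) = 72.8.

72.80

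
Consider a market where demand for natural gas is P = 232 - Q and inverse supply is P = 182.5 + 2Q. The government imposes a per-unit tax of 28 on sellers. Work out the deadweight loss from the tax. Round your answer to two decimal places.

130.67

Pre-tax equilibrium: 232 - Q = 182.5 + 2Q gives Q* = 16.5, P* = 215.5.
With the tax, sellers need 28 more per unit: 232 - Q = 182.5 + 2Q + 28, so Q_t = 7.1667. Buyers pay P_b = 224.8333; sellers receive P_s = P_b - 28 = 196.8333.
Deadweight loss is the triangle between the curves from Q_t to Q*: (1/2)(16.5 - 7.1667)(28) = 130.6667.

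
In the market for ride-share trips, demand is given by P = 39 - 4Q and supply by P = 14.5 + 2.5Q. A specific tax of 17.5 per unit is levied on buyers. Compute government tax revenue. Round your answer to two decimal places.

18.85

Without the tax, 39 - 4Q = 14.5 + 2.5Q so Q* = 3.7692 and P* = 23.9231.
With the tax, buyers' net willingness to pay falls by 17.5: (39 - 17.5) - 4Q = 14.5 + 2.5Q, so Q_t = 1.0769. Buyers pay P_b = 34.6923; sellers receive P_s = P_b - 17.5 = 17.1923.
Revenue is the tax times quantity traded: 17.5 x 1.0769 = 18.8462.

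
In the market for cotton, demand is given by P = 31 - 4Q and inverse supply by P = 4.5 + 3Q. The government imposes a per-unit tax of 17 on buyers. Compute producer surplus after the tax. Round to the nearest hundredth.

Without the tax, 31 - 4Q = 4.5 + 3Q so Q* = 3.7857 and P* = 15.8571.
With the tax, buyers' net willingness to pay falls by 17: (31 - 17) - 4Q = 4.5 + 3Q, so Q_t = 1.3571. Buyers pay P_b = 25.5714; sellers receive P_s = P_b - 17 = 8.5714.
Producer surplus is the triangle above supply below P_s: (1/2)(1.3571)(8.5714 - 4.5) = 2.7628.

2.76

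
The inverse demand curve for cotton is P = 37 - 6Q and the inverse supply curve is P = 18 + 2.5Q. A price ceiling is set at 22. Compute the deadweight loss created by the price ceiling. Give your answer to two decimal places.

1.72

Free-market equilibrium: 37 - 6Q = 18 + 2.5Q gives Q* = 2.2353, P* = 23.5882.
At the ceiling price 22, quantity supplied is (22 - 18)/2.5 = 1.6; supply is the short side, so Q = 1.6 trades at P = 22.
At Q = 1.6 the demand price is 27.4 and the supply price is 22. Deadweight loss is the triangle between the curves from 1.6 to 2.2353: (1/2)(27.4 - 22)(2.2353 - 1.6) = 1.7153.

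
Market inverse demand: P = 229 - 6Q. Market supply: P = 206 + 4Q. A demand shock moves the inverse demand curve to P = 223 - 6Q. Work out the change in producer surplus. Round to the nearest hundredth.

-4.80

Initial equilibrium: Q_0 = 2.3, P_0 = 215.2; CS_0 = (1/2)(2.3)(13.8) = 15.87, PS_0 = (1/2)(2.3)(9.2) = 10.58.
New equilibrium: 223 - 6Q = 206 + 4Q gives Q_1 = 1.7, P_1 = 212.8; CS_1 = 8.67, PS_1 = 5.78.
Change in producer surplus = 5.78 - 10.58 = -4.8.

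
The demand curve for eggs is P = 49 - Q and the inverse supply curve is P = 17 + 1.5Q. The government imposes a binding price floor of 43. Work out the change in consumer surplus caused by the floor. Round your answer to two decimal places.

Free-market equilibrium: 49 - Q = 17 + 1.5Q gives Q* = 12.8, P* = 36.2.
At the floor price 43, quantity demanded is (49 - 43)/1 = 6; demand is the short side, so Q = 6 trades at P = 43.
CS goes from (1/2)(12.8)(12.8) = 81.92 to 18 (computed as (49 - 43)(6) - (1/2)(1)(6)^2), a change of -63.92.

-63.92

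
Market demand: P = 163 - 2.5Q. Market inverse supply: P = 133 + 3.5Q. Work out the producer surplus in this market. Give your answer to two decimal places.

Set 163 - 2.5Q = 133 + 3.5Q, which gives 30 = 6Q, so Q* = 5 and P* = 163 - 2.5(5) = 150.5.
The supply curve's price intercept is 133, so PS = (1/2)(Q*)(P* - 133) = (1/2)(5)(17.5) = 43.75.

43.75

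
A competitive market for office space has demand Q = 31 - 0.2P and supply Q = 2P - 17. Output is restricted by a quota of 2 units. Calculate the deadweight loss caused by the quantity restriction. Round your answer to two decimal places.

1669.11

Rewriting demand in inverse form: P = 155 - 5Q.
Rewriting supply in inverse form: P = 8.5 + 0.5Q.
Unrestricted equilibrium: Q* = (155 - 8.5)/(5 + 0.5) = 26.6364.
At Q = 2 the demand price is 155 - 5(2) = 145 and the supply price is 8.5 + 0.5(2) = 9.5.
Deadweight loss is the triangle between the curves from 2 to 26.6364: (1/2)(145 - 9.5)(26.6364 - 2) = 1669.1136.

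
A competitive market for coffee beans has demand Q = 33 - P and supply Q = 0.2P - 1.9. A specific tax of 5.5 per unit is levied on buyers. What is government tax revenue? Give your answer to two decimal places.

Rewriting demand in inverse form: P = 33 - Q.
Rewriting supply in inverse form: P = 9.5 + 5Q.
Without the tax, 33 - Q = 9.5 + 5Q so Q* = 3.9167 and P* = 29.0833.
With the tax, buyers' net willingness to pay falls by 5.5: (33 - 5.5) - Q = 9.5 + 5Q, so Q_t = 3. Buyers pay P_b = 30; sellers receive P_s = P_b - 5.5 = 24.5.
Revenue is the tax times quantity traded: 5.5 x 3 = 16.5.

16.50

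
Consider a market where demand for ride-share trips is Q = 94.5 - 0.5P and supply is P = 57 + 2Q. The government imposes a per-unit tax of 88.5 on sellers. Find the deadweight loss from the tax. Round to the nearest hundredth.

979.03

Rewriting demand in inverse form: P = 189 - 2Q.
Pre-tax equilibrium: 189 - 2Q = 57 + 2Q gives Q* = 33, P* = 123.
With the tax, sellers need 88.5 more per unit: 189 - 2Q = 57 + 2Q + 88.5, so Q_t = 10.875. Buyers pay P_b = 167.25; sellers receive P_s = P_b - 88.5 = 78.75.
Deadweight loss is the triangle between the curves from Q_t to Q*: (1/2)(33 - 10.875)(88.5) = 979.0312.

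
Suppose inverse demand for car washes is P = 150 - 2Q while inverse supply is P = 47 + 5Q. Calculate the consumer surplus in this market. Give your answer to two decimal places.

Set 150 - 2Q = 47 + 5Q, which gives 103 = 7Q, so Q* = 14.7143 and P* = 150 - 2(14.7143) = 120.5714.
CS is the area between the demand curve and P* from 0 to Q*: (1/2)(14.7143)(29.4286) = 216.5102.

216.51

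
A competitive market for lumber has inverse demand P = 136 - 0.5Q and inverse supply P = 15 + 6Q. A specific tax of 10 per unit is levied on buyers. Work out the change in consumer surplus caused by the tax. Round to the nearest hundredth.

Without the tax, 136 - 0.5Q = 15 + 6Q so Q* = 18.6154 and P* = 126.6923.
With the tax, buyers' net willingness to pay falls by 10: (136 - 10) - 0.5Q = 15 + 6Q, so Q_t = 17.0769. Buyers pay P_b = 127.4615; sellers receive P_s = P_b - 10 = 117.4615.
Consumers lose the trapezoid between P* and P_b out to Q_t plus the triangle from Q_t to Q*: change in CS = 72.9053 - 86.6331 = -13.7278.

-13.73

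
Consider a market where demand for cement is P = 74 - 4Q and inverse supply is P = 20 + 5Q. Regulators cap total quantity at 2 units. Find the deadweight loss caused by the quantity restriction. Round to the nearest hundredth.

72.00

Unrestricted equilibrium: Q* = (74 - 20)/(4 + 5) = 6.
At Q = 2 the demand price is 74 - 4(2) = 66 and the supply price is 20 + 5(2) = 30.
DWL = (1/2)(gap between curves at 2) x (Q* - 2) = (1/2)(36)(4) = 72.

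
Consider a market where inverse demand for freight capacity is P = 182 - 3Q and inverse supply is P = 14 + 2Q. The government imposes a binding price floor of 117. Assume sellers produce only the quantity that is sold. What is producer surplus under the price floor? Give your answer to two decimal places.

Without the control, 182 - 3Q = 14 + 2Q so Q* = 33.6 and P* = 81.2.
At P = 117, buyers demand (182 - 117)/3 = 21.6667 while sellers would supply more, so the quantity traded is 21.6667 at price 117.
The supply price at Q = 21.6667 is 57.3333. PS is the trapezoid between 117 and supply over [0, 21.6667]: (1/2)[(117 - 14) + (117 - 57.3333)](21.6667) = 1762.2222.

1762.22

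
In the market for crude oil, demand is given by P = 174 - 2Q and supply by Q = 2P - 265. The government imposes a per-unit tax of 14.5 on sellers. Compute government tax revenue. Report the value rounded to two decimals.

156.60

Rewriting supply in inverse form: P = 132.5 + 0.5Q.
Without the tax, 174 - 2Q = 132.5 + 0.5Q so Q* = 16.6 and P* = 140.8.
A tax on sellers shifts supply up by 14.5: 174 - 2Q = 132.5 + 0.5Q + 14.5, so Q_t = 10.8. Buyers pay P_b = 152.4; sellers receive P_s = P_b - 14.5 = 137.9.
Tax revenue = t x Q_t = 14.5 x 10.8 = 156.6.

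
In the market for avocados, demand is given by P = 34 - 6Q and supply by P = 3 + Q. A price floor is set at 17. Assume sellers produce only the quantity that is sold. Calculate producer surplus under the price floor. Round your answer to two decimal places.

Without the control, 34 - 6Q = 3 + Q so Q* = 4.4286 and P* = 7.4286.
At P = 17, buyers demand (34 - 17)/6 = 2.8333 while sellers would supply more, so the quantity traded is 2.8333 at price 17.
The supply price at Q = 2.8333 is 5.8333. PS is the trapezoid between 17 and supply over [0, 2.8333]: (1/2)[(17 - 3) + (17 - 5.8333)](2.8333) = 35.6528.

35.65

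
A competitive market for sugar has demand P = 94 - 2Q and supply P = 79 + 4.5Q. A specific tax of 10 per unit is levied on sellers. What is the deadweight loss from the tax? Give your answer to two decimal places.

Without the tax, 94 - 2Q = 79 + 4.5Q so Q* = 2.3077 and P* = 89.3846.
With the tax, sellers need 10 more per unit: 94 - 2Q = 79 + 4.5Q + 10, so Q_t = 0.7692. Buyers pay P_b = 92.4615; sellers receive P_s = P_b - 10 = 82.4615.
The welfare triangle lost has base Q* - Q_t = 1.5385 and height t = 10, so DWL = (1/2)(1.5385)(10) = 7.6923.

7.69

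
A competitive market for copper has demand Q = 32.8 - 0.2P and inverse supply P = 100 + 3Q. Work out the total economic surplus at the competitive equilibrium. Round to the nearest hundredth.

Rewriting demand in inverse form: P = 164 - 5Q.
Set 164 - 5Q = 100 + 3Q, which gives 64 = 8Q, so Q* = 8 and P* = 164 - 5(8) = 124.
CS = (1/2)(8)(40) = 160 and PS = (1/2)(8)(24) = 96, so total surplus = 256.

256.00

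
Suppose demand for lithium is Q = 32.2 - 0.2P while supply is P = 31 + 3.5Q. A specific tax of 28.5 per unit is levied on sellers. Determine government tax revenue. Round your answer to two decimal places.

340.32

Rewriting demand in inverse form: P = 161 - 5Q.
Without the tax, 161 - 5Q = 31 + 3.5Q so Q* = 15.2941 and P* = 84.5294.
With the tax, sellers need 28.5 more per unit: 161 - 5Q = 31 + 3.5Q + 28.5, so Q_t = 11.9412. Buyers pay P_b = 101.2941; sellers receive P_s = P_b - 28.5 = 72.7941.
Tax revenue = t x Q_t = 28.5 x 11.9412 = 340.3235.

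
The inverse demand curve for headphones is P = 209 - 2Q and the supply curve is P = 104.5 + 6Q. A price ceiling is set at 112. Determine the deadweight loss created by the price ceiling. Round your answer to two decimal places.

Without the control, 209 - 2Q = 104.5 + 6Q so Q* = 13.0625 and P* = 182.875.
At the ceiling price 112, quantity supplied is (112 - 104.5)/6 = 1.25; supply is the short side, so Q = 1.25 trades at P = 112.
The lost-trades triangle has base Q* - 1.25 = 11.8125 and height equal to the gap between the curves at Q = 1.25, which is 206.5 - 112 = 94.5. DWL = (1/2)(11.8125)(94.5) = 558.1406.

558.14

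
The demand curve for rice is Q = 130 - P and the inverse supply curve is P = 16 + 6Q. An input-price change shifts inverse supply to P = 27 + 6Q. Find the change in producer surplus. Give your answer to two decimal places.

Rewriting demand in inverse form: P = 130 - Q.
Initial equilibrium: Q_0 = 16.2857, P_0 = 113.7143; CS_0 = (1/2)(16.2857)(16.2857) = 132.6122, PS_0 = (1/2)(16.2857)(97.7143) = 795.6735.
New equilibrium: 130 - Q = 27 + 6Q gives Q_1 = 14.7143, P_1 = 115.2857; CS_1 = 108.2551, PS_1 = 649.5306.
Change in producer surplus = 649.5306 - 795.6735 = -146.1429.

-146.14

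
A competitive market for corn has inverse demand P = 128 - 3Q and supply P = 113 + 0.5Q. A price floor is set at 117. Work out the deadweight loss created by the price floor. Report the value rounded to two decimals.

Free-market equilibrium: 128 - 3Q = 113 + 0.5Q gives Q* = 4.2857, P* = 115.1429.
At P = 117, buyers demand (128 - 117)/3 = 3.6667 while sellers would supply more, so the quantity traded is 3.6667 at price 117.
The lost-trades triangle has base Q* - 3.6667 = 0.619 and height equal to the gap between the curves at Q = 3.6667, which is 117 - 114.8333 = 2.1667. DWL = (1/2)(0.619)(2.1667) = 0.6706.

0.67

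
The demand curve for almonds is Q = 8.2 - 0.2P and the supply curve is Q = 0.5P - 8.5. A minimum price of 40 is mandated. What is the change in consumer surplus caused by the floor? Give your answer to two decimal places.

Rewriting demand in inverse form: P = 41 - 5Q.
Rewriting supply in inverse form: P = 17 + 2Q.
Free-market equilibrium: 41 - 5Q = 17 + 2Q gives Q* = 3.4286, P* = 23.8571.
At the floor price 40, quantity demanded is (41 - 40)/5 = 0.2; demand is the short side, so Q = 0.2 trades at P = 40.
CS goes from (1/2)(3.4286)(17.1429) = 29.3878 to 0.1 (computed as (41 - 40)(0.2) - (1/2)(5)(0.2)^2), a change of -29.2878.

-29.29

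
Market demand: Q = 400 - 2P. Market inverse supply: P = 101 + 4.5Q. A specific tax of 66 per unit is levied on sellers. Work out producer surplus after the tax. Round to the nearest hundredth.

98.01

Rewriting demand in inverse form: P = 200 - 0.5Q.
Pre-tax equilibrium: 200 - 0.5Q = 101 + 4.5Q gives Q* = 19.8, P* = 190.1.
A tax on sellers shifts supply up by 66: 200 - 0.5Q = 101 + 4.5Q + 66, so Q_t = 6.6. Buyers pay P_b = 196.7; sellers receive P_s = P_b - 66 = 130.7.
Producer surplus is the triangle above supply below P_s: (1/2)(6.6)(130.7 - 101) = 98.01.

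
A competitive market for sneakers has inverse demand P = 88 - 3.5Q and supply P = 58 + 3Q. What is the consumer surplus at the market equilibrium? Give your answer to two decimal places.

37.28

Equilibrium: 88 - 3.5Q = 58 + 3Q, so Q* = 4.6154 and P* = 71.8462.
The demand choke price is 88, so CS = (1/2)(Q*)(88 - P*) = (1/2)(4.6154)(16.1538) = 37.2781.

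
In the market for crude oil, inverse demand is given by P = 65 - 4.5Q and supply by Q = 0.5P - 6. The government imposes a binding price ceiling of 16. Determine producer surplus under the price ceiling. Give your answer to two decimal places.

Rewriting supply in inverse form: P = 12 + 2Q.
Free-market equilibrium: 65 - 4.5Q = 12 + 2Q gives Q* = 8.1538, P* = 28.3077.
At the ceiling price 16, quantity supplied is (16 - 12)/2 = 2; supply is the short side, so Q = 2 trades at P = 16.
PS is the triangle above supply below 16: (1/2)(2)(16 - 12) = 4.

4.00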